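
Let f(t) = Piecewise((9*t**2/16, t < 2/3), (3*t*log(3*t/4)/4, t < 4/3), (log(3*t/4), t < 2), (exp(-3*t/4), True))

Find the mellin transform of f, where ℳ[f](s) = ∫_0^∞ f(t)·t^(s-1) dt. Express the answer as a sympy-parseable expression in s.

2**s*(4*2**s*s**2*(s + 2)*(s**2 + 2*s + 1)*uppergamma(s, 3/2) - 4*2**s*s**2*(s + 2) + 4*2**s*(s + 2)*(s**2 + 2*s + 1) + 3**s*s*(s + 2)*(-4*log(2) + 4*log(3))*(s**2 + 2*s + 1) - 4*3**s*(s + 2)*(s**2 + 2*s + 1) + s**3*(s + 2)*log(4) + s**2*(s + 2)*log(4) + 2*s**2*(s + 2) + s**2*(s**2 + 2*s + 1))/(4*3**s*s**2*(s + 2)*(s**2 + 2*s + 1))
  Re(s) > -2

strip the common scale on t: t**2/4 on [0, 1); t*log(t/2)/2 on [1, 2); log(t/2) on [2, 3); …
remove the common scale on t first: t**2 on [0, 1/2); t*log(t) on [1/2, 1); log(t) on [1, 3/2); …
the 4 pieces separated at 2/3, 4/3, 2 each add one integral
over [0, 2/3), the kernel integral of 9*t**2/16 enters the sum
over [2/3, 4/3), the kernel integral of 3*t*log(3*t/4)/4 enters the sum
[4/3, 2) adds the kernel integral of log(3*t/4)
[2, ∞) adds the kernel integral of exp(-3*t/4)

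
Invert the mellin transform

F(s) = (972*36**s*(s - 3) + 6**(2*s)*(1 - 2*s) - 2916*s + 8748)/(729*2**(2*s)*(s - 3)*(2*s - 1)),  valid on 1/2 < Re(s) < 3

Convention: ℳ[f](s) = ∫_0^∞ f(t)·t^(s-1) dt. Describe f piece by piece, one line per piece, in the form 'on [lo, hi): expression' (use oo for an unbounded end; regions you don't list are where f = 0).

on [0, 1/4): 1/sqrt(t)
on [1/4, 9): 2/sqrt(t)
on [9, oo): t**(-3)

reversing the shared t-power: sqrt(t) on [0, 1/4); 2*sqrt(t) on [1/4, 9); t**(-2) on [9, ∞)
strip the power substitution: t on [0, 1/2); 2*t on [1/2, 3); t**(-4) on [3, ∞)
breakpoints 1/4, 9: one integral from each of the 3 segments
over [0, 1/4), the kernel integral of 1/sqrt(t) enters the sum
on [1/4, 9): add ∫ 2/sqrt(t)·t^(s-1) dt
on [9, ∞) integrate f = t**(-3) against the kernel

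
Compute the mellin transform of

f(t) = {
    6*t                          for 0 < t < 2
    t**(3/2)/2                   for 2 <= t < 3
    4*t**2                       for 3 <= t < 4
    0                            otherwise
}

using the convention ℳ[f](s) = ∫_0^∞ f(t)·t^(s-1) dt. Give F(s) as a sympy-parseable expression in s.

(6*2**(s + 1)*(s + 2)*(2*s + 3) - 2**(s + 3/2)*(s + 1)*(s + 2) + 3**(s + 3/2)*(s + 1)*(s + 2) - 4*3**(s + 2)*(s + 1)*(2*s + 3) + 4*4**(s + 2)*(s + 1)*(2*s + 3))/((s + 1)*(s + 2)*(2*s + 3))
  Re(s) > -1

cuts at 2, 3: linearity sums the 3 kernel integrals
between 0 and 2 the integrand is 6*t·t^(s-1)
over [2, 3), the kernel integral of t**(3/2)/2 enters the sum
segment 3 to 4 holds 4*t**2; add its integral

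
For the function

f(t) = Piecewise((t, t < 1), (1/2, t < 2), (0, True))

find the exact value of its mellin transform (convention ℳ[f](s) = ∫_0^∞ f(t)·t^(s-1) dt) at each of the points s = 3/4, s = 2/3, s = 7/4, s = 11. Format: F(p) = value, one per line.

F(3/4) = -2/21 + 2*2**(3/4)/3
F(2/3) = -3/20 + 3*2**(2/3)/4
F(7/4) = 6/77 + 4*2**(3/4)/7
F(11) = 12293/132

integrate the 2 segments split at 1, then add the results
∫ over [0, 1) of t·t^(s-1) joins the sum
∫ 1/2·t^(s-1) over [1, 2)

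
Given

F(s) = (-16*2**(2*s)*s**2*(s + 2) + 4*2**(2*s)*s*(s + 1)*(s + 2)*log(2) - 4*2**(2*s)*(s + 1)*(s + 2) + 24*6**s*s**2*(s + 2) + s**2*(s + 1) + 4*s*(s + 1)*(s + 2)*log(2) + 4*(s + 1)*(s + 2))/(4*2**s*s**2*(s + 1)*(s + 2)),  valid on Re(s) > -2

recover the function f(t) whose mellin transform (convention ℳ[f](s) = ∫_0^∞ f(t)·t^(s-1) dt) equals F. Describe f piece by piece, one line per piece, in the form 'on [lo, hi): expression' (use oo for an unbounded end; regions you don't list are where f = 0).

on [0, 1/2): t**2
on [1/2, 2): log(t)
on [2, 3): 2*t

integrate the 3 segments split at 1/2, 2, then add the results
on [0, 1/2) integrate f = t**2 against the kernel
piece [1/2, 2): integrate log(t) against the kernel
∫ 2*t·t^(s-1) over [2, 3)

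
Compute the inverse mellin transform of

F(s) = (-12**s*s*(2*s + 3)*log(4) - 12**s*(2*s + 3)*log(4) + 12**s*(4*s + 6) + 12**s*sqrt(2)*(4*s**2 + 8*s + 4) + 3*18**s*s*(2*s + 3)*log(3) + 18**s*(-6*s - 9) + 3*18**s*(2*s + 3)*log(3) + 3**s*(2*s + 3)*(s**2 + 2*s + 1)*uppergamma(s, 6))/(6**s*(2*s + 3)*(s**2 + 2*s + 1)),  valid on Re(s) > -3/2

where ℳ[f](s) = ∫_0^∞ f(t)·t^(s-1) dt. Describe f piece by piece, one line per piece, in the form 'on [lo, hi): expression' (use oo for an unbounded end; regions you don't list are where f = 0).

split f at 2, 3: ℳ[f](s) collects 3 kernel integrals
the [0, 2) slice contributes ∫ t**(3/2)·t^(s-1) dt
[2, 3) adds the kernel integral of t*log(t)
[3, ∞) adds the kernel integral of exp(-2*t)

on [0, 2): t**(3/2)
on [2, 3): t*log(t)
on [3, oo): exp(-2*t)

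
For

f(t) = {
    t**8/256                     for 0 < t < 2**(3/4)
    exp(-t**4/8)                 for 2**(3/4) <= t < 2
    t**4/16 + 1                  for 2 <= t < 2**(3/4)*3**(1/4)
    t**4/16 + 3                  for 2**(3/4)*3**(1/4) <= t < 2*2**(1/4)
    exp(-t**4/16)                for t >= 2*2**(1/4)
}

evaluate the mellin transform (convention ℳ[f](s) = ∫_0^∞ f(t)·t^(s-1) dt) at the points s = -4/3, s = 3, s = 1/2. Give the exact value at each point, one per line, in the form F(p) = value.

F(-4/3) = -3*2**(1/3)/8 - uppergamma(-1/3, 2)/8 + 2**(2/3)*uppergamma(-1/3, 2)/16 + 3/160 + uppergamma(-1/3, 1)/8 + 3*2**(2/3)/32 + 3**(2/3)/4
F(3) = 2**(1/4)*(-616*3**(3/4) - 440*2**(3/4) - 231*uppergamma(3/4, 2) + 21 + 231*2**(3/4)*uppergamma(3/4, 2) + 231*uppergamma(3/4, 1) + 2376*sqrt(2))/231
F(1/2) = 2**(3/8)*(-2448*3**(1/8) - 1360*2**(1/8) - 153*uppergamma(1/8, 2) + 153*2**(1/8)*uppergamma(1/8, 2) + 18 + 153*uppergamma(1/8, 1) + 3944*2**(1/4))/612

peel off the common scale on t: t**8 on [0, 2**(3/4)/2); exp(-2*t**4) on [2**(3/4)/2, 1); t**4 + 1 on [1, 2**(3/4)*3**(1/4)/2); …
undo the power substitution: t**4 on [0, sqrt(2)/2); exp(-2*t**2) on [sqrt(2)/2, 1); t**2 + 1 on [1, sqrt(6)/2); …
undo the power substitution: t**2 on [0, 1/2); exp(-2*t) on [1/2, 1); t + 1 on [1, 3/2); …
linearity at 2**(3/4), 2, 2**(3/4)*3**(1/4), 2*2**(1/4) turns ℳ[f](s) into 5 summed integrals
the [0, 2**(3/4)) slice contributes ∫ t**8/256·t^(s-1) dt
piece [2**(3/4), 2): integrate exp(-t**4/8) against the kernel
between 2 and 2**(3/4)*3**(1/4) the integrand is (t**4/16 + 1)·t^(s-1)
for t in [2**(3/4)*3**(1/4), 2*2**(1/4)): the term is ∫ (t**4/16 + 3)·t^(s-1)
for t in [2*2**(1/4), ∞): the term is ∫ exp(-t**4/16)·t^(s-1)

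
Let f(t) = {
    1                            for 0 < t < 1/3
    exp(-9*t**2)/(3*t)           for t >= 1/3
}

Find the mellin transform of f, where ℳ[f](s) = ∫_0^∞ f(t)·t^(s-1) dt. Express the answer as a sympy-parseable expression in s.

strip the common scale on t: 1 on [0, 1); exp(-t**2)/t on [1, ∞)
undo the shared t-power: t on [0, 1); exp(-t**2) on [1, ∞)
strip the power substitution: sqrt(t) on [0, 1); exp(-t) on [1, ∞)
breakpoints 1/3: one integral from each of the 2 segments
segment [0, 1/3) carries 1; integrate it
on [1/3, ∞) integrate f = exp(-9*t**2)/(3*t) against the kernel

(s*uppergamma(s/2 - 1/2, 1)/2 + 1)/(3**s*s)
  Re(s) > 0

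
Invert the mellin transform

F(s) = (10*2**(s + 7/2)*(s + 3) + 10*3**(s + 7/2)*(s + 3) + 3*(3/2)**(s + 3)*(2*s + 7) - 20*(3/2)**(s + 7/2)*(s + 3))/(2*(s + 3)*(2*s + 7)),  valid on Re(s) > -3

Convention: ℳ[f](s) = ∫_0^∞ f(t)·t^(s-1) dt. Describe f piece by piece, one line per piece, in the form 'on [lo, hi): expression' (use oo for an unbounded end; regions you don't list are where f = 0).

the 3 pieces separated at 3/2, 2 each add one integral
[0, 3/2) adds the kernel integral of 3*t**3/2
on [3/2, 2) integrate f = 5*t**(7/2) against the kernel
for t in [2, 3): the term is ∫ 5*t**(7/2)/2·t^(s-1)

on [0, 3/2): 3*t**3/2
on [3/2, 2): 5*t**(7/2)
on [2, 3): 5*t**(7/2)/2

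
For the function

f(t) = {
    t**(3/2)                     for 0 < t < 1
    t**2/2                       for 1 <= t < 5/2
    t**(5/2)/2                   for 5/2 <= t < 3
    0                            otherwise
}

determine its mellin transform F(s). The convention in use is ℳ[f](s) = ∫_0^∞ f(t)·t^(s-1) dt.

(2*3**(s + 5/2)*(s + 2)*(2*s + 3) + (5/2)**(s + 2)*(2*s + 3)*(2*s + 5) - 2*(5/2)**(s + 5/2)*(s + 2)*(2*s + 3) + 4*(s + 2)*(2*s + 5) - (2*s + 3)*(2*s + 5))/(2*(s + 2)*(2*s + 3)*(2*s + 5))
  Re(s) > -3/2

along the cuts 1, 5/2, ℳ[f](s) splits into 3 integrals
the [0, 1) slice contributes ∫ t**(3/2)·t^(s-1) dt
on [1, 5/2): add ∫ t**2/2·t^(s-1) dt
piece [5/2, 3): integrate t**(5/2)/2 against the kernel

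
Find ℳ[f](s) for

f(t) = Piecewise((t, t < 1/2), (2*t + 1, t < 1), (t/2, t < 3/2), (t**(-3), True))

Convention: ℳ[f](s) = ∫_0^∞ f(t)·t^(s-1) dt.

slice at 1/2, 1, 3/2, transform all 4 pieces, and sum them
between 0 and 1/2 the integrand is t·t^(s-1)
on [1/2, 1): add ∫ (2*t + 1)·t^(s-1) dt
[1, 3/2) adds the kernel integral of t/2
∫ t**(-3)·t^(s-1) over [3/2, ∞)

(270*2**s*s**2 - 702*2**s*s - 324*2**s + 49*3**s*s**2 - 275*3**s*s - 162*s**2 + 378*s + 324)/(108*2**s*s*(s**2 - 2*s - 3))
  -1 < Re(s) < 3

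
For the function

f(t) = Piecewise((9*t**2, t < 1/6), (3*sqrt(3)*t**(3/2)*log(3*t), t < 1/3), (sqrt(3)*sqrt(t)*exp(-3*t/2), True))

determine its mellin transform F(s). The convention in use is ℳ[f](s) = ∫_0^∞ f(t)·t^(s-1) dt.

2**(-s - 5/2)*(2**(s + 9/2)*(-s - 2) + 2**(2*s + 3)*(s + 2)*(8*s + (2*s + 1)**2 + 8)*uppergamma(s + 1/2, 1/2) + 8*s + 4*(s + 2)*(2*s + 1)*log(2) + 8*(s + 2)*log(2) + sqrt(2)*(8*s + (2*s + 1)**2 + 8) + 16)/(3**s*(s + 2)*(8*s + (2*s + 1)**2 + 8))
  Re(s) > -2

reversing the common scale on t: t**2 on [0, 1/2); t**(3/2)*log(t) on [1/2, 1); sqrt(t)*exp(-t/2) on [1, ∞)
undo the shared t-power: t**(3/2) on [0, 1/2); t*log(t) on [1/2, 1); exp(-t/2) on [1, ∞)
treat the 3 regions marked off by 1/6, 1/3 separately and sum
for t in [0, 1/6): the term is ∫ 9*t**2·t^(s-1)
segment [1/6, 1/3) carries 3*sqrt(3)*t**(3/2)*log(3*t); integrate it
over [1/3, ∞), the kernel integral of sqrt(3)*sqrt(t)*exp(-3*t/2) enters the sum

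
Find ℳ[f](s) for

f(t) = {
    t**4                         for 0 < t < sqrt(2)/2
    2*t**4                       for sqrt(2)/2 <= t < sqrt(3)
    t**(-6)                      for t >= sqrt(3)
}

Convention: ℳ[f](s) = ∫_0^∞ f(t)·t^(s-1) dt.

(1940*6**(s/2)*s - 11680*6**(s/2) - 27*s + 162)/(108*2**(s/2)*(s**2 - 2*s - 24))
  -4 < Re(s) < 6

remove the shared t-power first: t**2 on [0, sqrt(2)/2); 2*t**2 on [sqrt(2)/2, sqrt(3)); t**(-8) on [sqrt(3), ∞)
undo the power substitution: t on [0, 1/2); 2*t on [1/2, 3); t**(-4) on [3, ∞)
slice at sqrt(2)/2, sqrt(3), transform all 3 pieces, and sum them
segment 0 to sqrt(2)/2 holds t**4; add its integral
over [sqrt(2)/2, sqrt(3)), the kernel integral of 2*t**4 enters the sum
[sqrt(3), ∞) adds the kernel integral of t**(-6)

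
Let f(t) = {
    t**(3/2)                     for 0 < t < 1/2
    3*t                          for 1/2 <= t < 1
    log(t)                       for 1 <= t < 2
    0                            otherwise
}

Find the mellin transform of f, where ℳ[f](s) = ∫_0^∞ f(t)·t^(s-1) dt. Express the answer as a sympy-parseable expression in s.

(-2*2**(2*s)*(s + 1)*(2*s + 3) + 6*2**s*s**2*(2*s + 3) + 2*2**s*(s + 1)*(2*s + 3) + 4**s*s*(s + 1)*(2*s + 3)*log(4) + sqrt(2)*s**2*(s + 1) - 3*s**2*(2*s + 3))/(2*2**s*s**2*(s + 1)*(2*s + 3))
  Re(s) > -3/2

linearity at 1/2, 1 turns ℳ[f](s) into 3 summed integrals
between 0 and 1/2 the integrand is t**(3/2)·t^(s-1)
segment [1/2, 1) carries 3*t; integrate it
for t in [1, 2): the term is ∫ log(t)·t^(s-1)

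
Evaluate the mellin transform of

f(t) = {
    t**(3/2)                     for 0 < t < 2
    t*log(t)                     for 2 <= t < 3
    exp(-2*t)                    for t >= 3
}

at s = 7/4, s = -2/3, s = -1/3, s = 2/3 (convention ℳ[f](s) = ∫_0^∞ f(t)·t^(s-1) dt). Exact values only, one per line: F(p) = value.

summing 3 kernel integrals split by 2, 3 yields ℳ[f](s)
on [0, 2) integrate f = t**(3/2) against the kernel
[2, 3) adds the kernel integral of t*log(t)
∫ over [3, ∞) of exp(-2*t)·t^(s-1) joins the sum

F(7/4) = -144*3**(3/4)/121 - 16*2**(3/4)*log(2)/11 + 2**(1/4)*uppergamma(7/4, 6)/4 + 64*2**(3/4)/121 + 32*2**(1/4)/13 + 36*3**(3/4)*log(3)/11
F(-2/3) = -9*3**(1/3) + 2**(2/3)*uppergamma(-2/3, 6) + log(3**(3*3**(1/3))/2**(3*2**(1/3))) + 6*2**(5/6)/5 + 9*2**(1/3)
F(-1/3) = -9*3**(2/3)/4 + 2**(1/3)*uppergamma(-1/3, 6) + log(3**(3*3**(2/3)/2)/2**(3*2**(2/3)/2)) + 12*2**(1/6)/7 + 9*2**(2/3)/4
F(2/3) = -27*3**(2/3)/25 - 6*2**(2/3)*log(2)/5 + 2**(1/3)*uppergamma(2/3, 6)/2 + 18*2**(2/3)/25 + 24*2**(1/6)/13 + 9*3**(2/3)*log(3)/5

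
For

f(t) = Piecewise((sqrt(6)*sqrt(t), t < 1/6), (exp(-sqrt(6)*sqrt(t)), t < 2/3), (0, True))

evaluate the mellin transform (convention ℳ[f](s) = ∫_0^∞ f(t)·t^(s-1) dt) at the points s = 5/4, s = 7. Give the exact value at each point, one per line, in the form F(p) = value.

reversing the common scale on t: 2*sqrt(t) on [0, 1/4); exp(-2*sqrt(t)) on [1/4, 1)
the power substitution comes off first: 2*t on [0, 1/2); exp(-2*t) on [1/2, 1)
undo the common scale on t: t on [0, 1); exp(-t) on [1, 2)
decompose at 1/6; ℳ[f](s) sums the 2 pieces' integrals
[0, 1/6) adds the kernel integral of sqrt(6)*sqrt(t)
[1/6, 2/3) adds the kernel integral of exp(-sqrt(6)*sqrt(t))

F(5/4) = 6**(3/4)*(-98*sqrt(2) + (-21*sqrt(pi)*erfc(sqrt(2)) + 21*sqrt(pi)*erfc(1) + 8)*exp(2) + 70*E)*exp(-2)/504
F(7) = (-690177070080 + exp(2) + 253901962290*E)*exp(-2)/2099520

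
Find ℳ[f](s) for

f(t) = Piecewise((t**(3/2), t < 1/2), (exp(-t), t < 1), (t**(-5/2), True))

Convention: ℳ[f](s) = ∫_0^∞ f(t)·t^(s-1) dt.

summing 3 kernel integrals split by 1/2, 1 yields ℳ[f](s)
piece [0, 1/2): integrate t**(3/2) against the kernel
segment [1/2, 1) carries exp(-t); integrate it
segment [1, ∞) carries t**(-5/2); integrate it

(2*2**s*(2*s - 5)*(2*s + 3)*uppergamma(s, 1/2) - 2*2**s*(2*s - 5)*(2*s + 3)*uppergamma(s, 1) - 4*2**s*(2*s + 3) + sqrt(2)*(2*s - 5))/(2*2**s*(2*s - 5)*(2*s + 3))
  -3/2 < Re(s) < 5/2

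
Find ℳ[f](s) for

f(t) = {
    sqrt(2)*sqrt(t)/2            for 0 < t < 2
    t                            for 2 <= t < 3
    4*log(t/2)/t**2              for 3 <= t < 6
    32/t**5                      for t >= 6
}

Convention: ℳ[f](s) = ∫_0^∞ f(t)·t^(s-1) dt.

the common scale on t comes off first: sqrt(t) on [0, 1); 2*t on [1, 3/2); log(t)/t**2 on [3/2, 3); …
remove the shared t-power first: t**(3/2) on [0, 1); 2*t**2 on [1, 3/2); log(t)/t on [3/2, 3); …
split f at 2, 3, 6: ℳ[f](s) collects 4 kernel integrals
between 0 and 2 the integrand is sqrt(2)*sqrt(t)/2·t^(s-1)
for t in [2, 3): the term is ∫ t·t^(s-1)
between 3 and 6 the integrand is 4*log(t/2)/t**2·t^(s-1)
on [6, ∞): add ∫ 32/t**5·t^(s-1) dt

2**s*2**(1 - s)*(324*2**(s - 1)*(s - 5)*(s + 1)*(-2*s + (s - 1)**2 + 3) - 324*2**(s - 1)*(s - 5)*(2*s + 1)*(-2*s + (s - 1)**2 + 3) - 108*3**(s - 1)*(s - 5)*(s - 1)*(s + 1)*(2*s + 1)*log(3) + 108*3**(s - 1)*(s - 5)*(s - 1)*(s + 1)*(2*s + 1)*log(2) - 108*3**(s - 1)*(s - 5)*(s + 1)*(2*s + 1)*log(2) + 108*3**(s - 1)*(s - 5)*(s + 1)*(2*s + 1) + 108*3**(s - 1)*(s - 5)*(s + 1)*(2*s + 1)*log(3) + 729*3**(s - 1)*(s - 5)*(2*s + 1)*(-2*s + (s - 1)**2 + 3) + 54*6**(s - 1)*(s - 5)*(s - 1)*(s + 1)*(2*s + 1)*log(3) - 54*6**(s - 1)*(s - 5)*(s + 1)*(2*s + 1)*log(3) - 54*6**(s - 1)*(s - 5)*(s + 1)*(2*s + 1) - 2*6**(s - 1)*(s + 1)*(2*s + 1)*(-2*s + (s - 1)**2 + 3))/(162*(s - 5)*(s + 1)*(2*s + 1)*(-2*s + (s - 1)**2 + 3))
  -1/2 < Re(s) < 5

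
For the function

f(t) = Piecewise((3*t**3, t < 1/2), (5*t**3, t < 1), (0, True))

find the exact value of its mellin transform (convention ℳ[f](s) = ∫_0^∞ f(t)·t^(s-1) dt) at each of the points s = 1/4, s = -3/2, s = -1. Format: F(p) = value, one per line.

F(1/4) = 20/13 - 2**(3/4)/26
F(-3/2) = 10/3 - sqrt(2)/3
F(-1) = 9/4

f breaks at 1/2 into 2 integrals to sum
on [0, 1/2): add ∫ 3*t**3·t^(s-1) dt
segment 1/2 to 1 holds 5*t**3; add its integral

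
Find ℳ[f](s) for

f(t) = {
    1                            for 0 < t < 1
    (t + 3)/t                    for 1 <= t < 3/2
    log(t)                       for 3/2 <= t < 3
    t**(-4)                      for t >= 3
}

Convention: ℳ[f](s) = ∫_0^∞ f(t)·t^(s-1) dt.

strip the shared t-power: t on [0, 1); t + 3 on [1, 3/2); t*log(t) on [3/2, 3); …
linearity at 1, 3/2, 3 turns ℳ[f](s) into 4 summed integrals
piece [0, 1): integrate 1 against the kernel
the [1, 3/2) slice contributes ∫ (t + 3)/t·t^(s-1) dt
between 3/2 and 3 the integrand is log(t)·t^(s-1)
on [3, ∞) integrate f = t**(-4) against the kernel

2**(1 - s)*(-162*2**(s - 1)*(s - 4)*(s - 1)*(2*s + (s - 1)**2 - 1) - 162*2**(s - 1)*(s - 4)*(2*s + (s - 1)**2 - 1) - 81*3**(s - 1)*s*(s - 4)*(s - 1)**2*log(3) + 81*3**(s - 1)*s*(s - 4)*(s - 1)**2*log(2) - 81*3**(s - 1)*s*(s - 4)*(s - 1)*log(3) + 81*3**(s - 1)*s*(s - 4)*(s - 1)*log(2) + 81*3**(s - 1)*s*(s - 4)*(s - 1) + 243*3**(s - 1)*(s - 4)*(s - 1)*(2*s + (s - 1)**2 - 1) + 162*3**(s - 1)*(s - 4)*(2*s + (s - 1)**2 - 1) + 162*6**(s - 1)*s*(s - 4)*(s - 1)**2*log(3) - 162*6**(s - 1)*s*(s - 4)*(s - 1) + 162*6**(s - 1)*s*(s - 4)*(s - 1)*log(3) - 2*6**(s - 1)*s*(s - 1)*(2*s + (s - 1)**2 - 1))/(54*s*(s - 4)*(s - 1)*(2*s + (s - 1)**2 - 1))
  0 < Re(s) < 4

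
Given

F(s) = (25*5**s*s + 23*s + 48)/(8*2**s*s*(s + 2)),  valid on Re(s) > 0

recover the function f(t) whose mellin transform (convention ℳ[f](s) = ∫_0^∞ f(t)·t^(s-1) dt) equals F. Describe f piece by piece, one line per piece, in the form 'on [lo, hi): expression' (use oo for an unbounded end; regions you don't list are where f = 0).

linearity at 1/2 turns ℳ[f](s) into 2 summed integrals
the [0, 1/2) slice contributes ∫ 3·t^(s-1) dt
segment 1/2 to 5/2 holds t**2/2; add its integral

on [0, 1/2): 3
on [1/2, 5/2): t**2/2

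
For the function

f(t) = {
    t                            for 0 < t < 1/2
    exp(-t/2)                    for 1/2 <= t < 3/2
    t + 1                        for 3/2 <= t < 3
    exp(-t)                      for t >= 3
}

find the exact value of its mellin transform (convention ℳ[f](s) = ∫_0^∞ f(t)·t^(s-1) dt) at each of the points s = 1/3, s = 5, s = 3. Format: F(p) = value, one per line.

F(1/3) = -33*2**(2/3)*3**(1/3)/16 - 2**(1/3)*uppergamma(1/3, 3/4) + uppergamma(1/3, 3) + 3*2**(2/3)/16 + 2**(1/3)*uppergamma(1/3, 1/4) + 21*3**(1/3)/4
F(5) = -12993*exp(-3/4)/8 + 393*exp(-3) + 80009/480 + 7889*exp(-1/4)/8
F(3) = -65*exp(-3/4)/2 + 17*exp(-3) + 41*exp(-1/4)/2 + 215/8

f breaks at 1/2, 3/2, 3 into 4 integrals to sum
for t in [0, 1/2): the term is ∫ t·t^(s-1)
∫ exp(-t/2)·t^(s-1) over [1/2, 3/2)
on [3/2, 3) integrate f = (t + 1) against the kernel
over [3, ∞), the kernel integral of exp(-t) enters the sum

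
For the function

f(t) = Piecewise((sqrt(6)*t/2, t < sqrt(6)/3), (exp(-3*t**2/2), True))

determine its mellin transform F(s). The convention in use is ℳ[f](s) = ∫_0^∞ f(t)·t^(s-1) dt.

((s + 1)*uppergamma(s/2, 1) + 2)/(2*(3/2)**(s/2)*(s + 1))
  Re(s) > -1

back out the power substitution: sqrt(6)*sqrt(t)/2 on [0, 2/3); exp(-3*t/2) on [2/3, ∞)
reversing the common scale on t: sqrt(t) on [0, 1); exp(-t) on [1, ∞)
along the cuts sqrt(6)/3, ℳ[f](s) splits into 2 integrals
∫ over [0, sqrt(6)/3) of sqrt(6)*t/2·t^(s-1) joins the sum
segment [sqrt(6)/3, ∞) carries exp(-3*t**2/2); integrate it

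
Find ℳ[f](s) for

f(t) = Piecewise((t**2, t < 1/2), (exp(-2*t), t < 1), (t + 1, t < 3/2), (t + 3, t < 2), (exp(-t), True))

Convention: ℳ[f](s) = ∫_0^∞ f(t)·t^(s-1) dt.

(20*2**(2*s)*s*(s + 2) + 12*2**(2*s)*(s + 2) + 4*2**s*s*(s + 1)*(s + 2)*uppergamma(s, 2) - 8*2**s*s*(s + 2) - 4*2**s*(s + 2) - 8*3**s*s*(s + 2) - 8*3**s*(s + 2) + 4*s*(s + 1)*(s + 2)*uppergamma(s, 1) - 4*s*(s + 1)*(s + 2)*uppergamma(s, 2) + s*(s + 1))/(4*2**s*s*(s + 1)*(s + 2))
  Re(s) > -2

summing 5 kernel integrals split by 1/2, 1, 3/2, 2 yields ℳ[f](s)
piece [0, 1/2): integrate t**2 against the kernel
[1/2, 1) adds the kernel integral of exp(-2*t)
on [1, 3/2): add ∫ (t + 1)·t^(s-1) dt
[3/2, 2) adds the kernel integral of (t + 3)
on [2, ∞): add ∫ exp(-t)·t^(s-1) dt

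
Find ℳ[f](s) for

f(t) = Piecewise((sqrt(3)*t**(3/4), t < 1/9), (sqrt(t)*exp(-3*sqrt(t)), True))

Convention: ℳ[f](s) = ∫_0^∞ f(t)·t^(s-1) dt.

the shared t-power comes off first: sqrt(3)*t**(1/4) on [0, 1/9); exp(-3*sqrt(t)) on [1/9, ∞)
the power substitution comes off first: sqrt(3)*sqrt(t) on [0, 1/3); exp(-3*t) on [1/3, ∞)
undo the common scale on t: sqrt(t) on [0, 1); exp(-t) on [1, ∞)
f breaks at 1/9 into 2 integrals to sum
segment [0, 1/9) carries sqrt(3)*t**(3/4); integrate it
segment 1/9 to ∞ holds sqrt(t)*exp(-3*sqrt(t)); add its integral

2*((4*s + 3)*uppergamma(2*s + 1, 1) + 2)/(3*3**(2*s)*(4*s + 3))
  Re(s) > -3/4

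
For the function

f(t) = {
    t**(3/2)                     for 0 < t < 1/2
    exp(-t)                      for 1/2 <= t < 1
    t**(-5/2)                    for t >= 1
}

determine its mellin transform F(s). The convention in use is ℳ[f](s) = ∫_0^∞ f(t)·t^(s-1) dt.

(2*2**s*(2*s - 5)*(2*s + 3)*uppergamma(s, 1/2) - 2*2**s*(2*s - 5)*(2*s + 3)*uppergamma(s, 1) - 4*2**s*(2*s + 3) + sqrt(2)*(2*s - 5))/(2*2**s*(2*s - 5)*(2*s + 3))
  -3/2 < Re(s) < 5/2

summing 3 kernel integrals split by 1/2, 1 yields ℳ[f](s)
the [0, 1/2) slice contributes ∫ t**(3/2)·t^(s-1) dt
on [1/2, 1): add ∫ exp(-t)·t^(s-1) dt
over [1, ∞), the kernel integral of t**(-5/2) enters the sum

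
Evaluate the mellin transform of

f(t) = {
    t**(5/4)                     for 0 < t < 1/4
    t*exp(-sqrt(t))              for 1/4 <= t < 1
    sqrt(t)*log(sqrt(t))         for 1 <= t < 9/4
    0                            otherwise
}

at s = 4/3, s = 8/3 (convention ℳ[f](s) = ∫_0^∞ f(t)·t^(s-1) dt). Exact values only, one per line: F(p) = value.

F(4/3) = -2*uppergamma(14/3, 1) - 243*2**(1/3)*3**(2/3)/968 + 3*2**(5/6)/496 + 18/121 + log(3**(81*2**(1/3)*3**(2/3)/88)/2**(81*2**(1/3)*3**(2/3)/88)) + 2*uppergamma(14/3, 1/2)
F(8/3) = -2*uppergamma(22/3, 1) - 6561*2**(2/3)*3**(1/3)/23104 + 3*2**(1/6)/3008 + 18/361 + log(3**(2187*2**(2/3)*3**(1/3)/1216)/2**(2187*2**(2/3)*3**(1/3)/1216)) + 2*uppergamma(22/3, 1/2)

peel off the power substitution: t**(5/2) on [0, 1/2); t**2*exp(-t) on [1/2, 1); t*log(t) on [1, 3/2)
strip the shared t-power: sqrt(t) on [0, 1/2); exp(-t) on [1/2, 1); log(t)/t on [1, 3/2)
breakpoints 1/4, 1: one integral from each of the 3 segments
[0, 1/4) adds the kernel integral of t**(5/4)
on [1/4, 1): add ∫ t*exp(-sqrt(t))·t^(s-1) dt
over [1, 9/4), the kernel integral of sqrt(t)*log(sqrt(t)) enters the sum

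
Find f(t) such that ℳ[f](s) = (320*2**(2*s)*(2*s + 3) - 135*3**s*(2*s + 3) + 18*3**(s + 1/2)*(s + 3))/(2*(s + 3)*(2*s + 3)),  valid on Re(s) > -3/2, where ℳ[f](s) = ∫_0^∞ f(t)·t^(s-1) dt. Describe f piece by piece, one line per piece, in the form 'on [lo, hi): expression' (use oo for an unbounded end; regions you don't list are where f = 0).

cuts at 3: linearity sums the 2 kernel integrals
the [0, 3) slice contributes ∫ 3*t**(3/2)/2·t^(s-1) dt
between 3 and 4 the integrand is 5*t**3/2·t^(s-1)

on [0, 3): 3*t**(3/2)/2
on [3, 4): 5*t**3/2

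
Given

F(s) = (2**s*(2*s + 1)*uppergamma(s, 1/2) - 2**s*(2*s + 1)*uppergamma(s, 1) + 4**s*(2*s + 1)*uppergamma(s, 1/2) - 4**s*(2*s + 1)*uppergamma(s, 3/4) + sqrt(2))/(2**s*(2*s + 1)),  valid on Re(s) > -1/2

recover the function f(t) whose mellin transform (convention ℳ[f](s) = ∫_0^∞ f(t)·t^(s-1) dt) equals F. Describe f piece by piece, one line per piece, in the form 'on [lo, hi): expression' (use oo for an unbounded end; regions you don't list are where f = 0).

decompose at 1/2, 1; ℳ[f](s) sums the 3 pieces' integrals
the [0, 1/2) slice contributes ∫ sqrt(t)·t^(s-1) dt
∫ over [1/2, 1) of exp(-t)·t^(s-1) joins the sum
segment 1 to 3/2 holds exp(-t/2); add its integral

on [0, 1/2): sqrt(t)
on [1/2, 1): exp(-t)
on [1, 3/2): exp(-t/2)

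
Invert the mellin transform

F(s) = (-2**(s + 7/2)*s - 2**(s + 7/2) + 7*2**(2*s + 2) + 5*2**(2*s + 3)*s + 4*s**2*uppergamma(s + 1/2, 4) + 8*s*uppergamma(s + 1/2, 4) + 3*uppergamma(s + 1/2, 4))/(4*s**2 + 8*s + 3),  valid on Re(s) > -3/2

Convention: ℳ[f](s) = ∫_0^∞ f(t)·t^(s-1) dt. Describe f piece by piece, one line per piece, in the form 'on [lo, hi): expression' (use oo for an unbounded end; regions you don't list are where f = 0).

on [0, 2): t**(3/2)/2
on [2, 4): sqrt(t)*(t + 1)
on [4, oo): sqrt(t)*exp(-t)

peel off the shared t-power: t/2 on [0, 2); t + 1 on [2, 4); exp(-t) on [4, ∞)
remove the common scale on t first: t on [0, 1); 2*t + 1 on [1, 2); exp(-2*t) on [2, ∞)
slice at 2, 4, transform all 3 pieces, and sum them
over [0, 2), the kernel integral of t**(3/2)/2 enters the sum
∫ sqrt(t)*(t + 1)·t^(s-1) over [2, 4)
segment [4, ∞) carries sqrt(t)*exp(-t); integrate it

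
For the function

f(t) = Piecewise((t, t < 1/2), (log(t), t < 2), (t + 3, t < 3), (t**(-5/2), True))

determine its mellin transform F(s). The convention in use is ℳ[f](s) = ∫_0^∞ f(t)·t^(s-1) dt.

(-270*2**(2*s)*s**2*(2*s - 5) + 54*2**(2*s)*s*(s + 1)*(2*s - 5)*log(2) - 162*2**(2*s)*s*(2*s - 5) - 54*2**(2*s)*(s + 1)*(2*s - 5) - 4*sqrt(3)*6**s*s**2*(s + 1) + 324*6**s*s**2*(2*s - 5) + 162*6**s*s*(2*s - 5) + 27*s**2*(2*s - 5) + 54*s*(s + 1)*(2*s - 5)*log(2) + (2*s - 5)*(54*s + 54))/(54*2**s*s**2*(s + 1)*(2*s - 5))
  -1 < Re(s) < 5/2

split f at 1/2, 2, 3: ℳ[f](s) collects 4 kernel integrals
on [0, 1/2): add ∫ t·t^(s-1) dt
on [1/2, 2) integrate f = log(t) against the kernel
between 2 and 3 the integrand is (t + 3)·t^(s-1)
on [3, ∞): add ∫ t**(-5/2)·t^(s-1) dt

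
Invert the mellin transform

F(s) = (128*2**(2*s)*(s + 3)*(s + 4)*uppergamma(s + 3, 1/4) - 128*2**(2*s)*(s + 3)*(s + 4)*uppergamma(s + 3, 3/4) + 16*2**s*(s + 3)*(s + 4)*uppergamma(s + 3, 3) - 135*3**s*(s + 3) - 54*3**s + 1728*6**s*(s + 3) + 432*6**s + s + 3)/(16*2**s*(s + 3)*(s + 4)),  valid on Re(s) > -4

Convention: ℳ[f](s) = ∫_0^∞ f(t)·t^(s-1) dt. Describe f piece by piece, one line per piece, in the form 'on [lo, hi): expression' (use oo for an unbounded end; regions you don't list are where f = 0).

the shared t-power comes off first: t**3 on [0, 1/2); t**2*exp(-t/2) on [1/2, 3/2); t**2*(t + 1) on [3/2, 3); …
remove the shared t-power first: t on [0, 1/2); exp(-t/2) on [1/2, 3/2); t + 1 on [3/2, 3); …
cuts at 1/2, 3/2, 3: linearity sums the 4 kernel integrals
[0, 1/2) adds the kernel integral of t**4
between 1/2 and 3/2 the integrand is t**3*exp(-t/2)·t^(s-1)
segment [3/2, 3) carries t**3*(t + 1); integrate it
piece [3, ∞): integrate t**3*exp(-t) against the kernel

on [0, 1/2): t**4
on [1/2, 3/2): t**3*exp(-t/2)
on [3/2, 3): t**3*(t + 1)
on [3, oo): t**3*exp(-t)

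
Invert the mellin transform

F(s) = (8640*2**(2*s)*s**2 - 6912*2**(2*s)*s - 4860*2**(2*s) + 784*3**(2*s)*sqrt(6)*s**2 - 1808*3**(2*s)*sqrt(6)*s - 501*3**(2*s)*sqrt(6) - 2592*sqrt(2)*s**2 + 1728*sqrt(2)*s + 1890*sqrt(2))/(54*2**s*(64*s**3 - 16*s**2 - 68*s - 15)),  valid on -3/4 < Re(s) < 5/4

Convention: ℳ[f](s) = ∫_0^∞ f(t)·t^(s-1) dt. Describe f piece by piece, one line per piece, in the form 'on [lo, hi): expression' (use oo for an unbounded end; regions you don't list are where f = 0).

on [0, 1/2): 2**(1/4)*t**(3/4)/2
on [1/2, 2): 2**(3/4)*t**(1/4)*(sqrt(2)*sqrt(t) + 1)/2
on [2, 9/2): 2**(1/4)*t**(3/4)/4
on [9/2, oo): 2*2**(1/4)/t**(5/4)

back out the common scale on t: t**(3/4) on [0, 1/4); t**(1/4)*(2*sqrt(t) + 1) on [1/4, 1); t**(3/4)/2 on [1, 9/4); …
remove the power substitution first: t**(3/2) on [0, 1/2); sqrt(t)*(2*t + 1) on [1/2, 1); t**(3/2)/2 on [1, 3/2); …
peel off the shared t-power: t on [0, 1/2); 2*t + 1 on [1/2, 1); t/2 on [1, 3/2); …
treat the 4 regions marked off by 1/2, 2, 9/2 separately and sum
on [0, 1/2): add ∫ 2**(1/4)*t**(3/4)/2·t^(s-1) dt
segment 1/2 to 2 holds 2**(3/4)*t**(1/4)*(sqrt(2)*sqrt(t) + 1)/2; add its integral
the [2, 9/2) slice contributes ∫ 2**(1/4)*t**(3/4)/4·t^(s-1) dt
the [9/2, ∞) slice contributes ∫ 2*2**(1/4)/t**(5/4)·t^(s-1) dt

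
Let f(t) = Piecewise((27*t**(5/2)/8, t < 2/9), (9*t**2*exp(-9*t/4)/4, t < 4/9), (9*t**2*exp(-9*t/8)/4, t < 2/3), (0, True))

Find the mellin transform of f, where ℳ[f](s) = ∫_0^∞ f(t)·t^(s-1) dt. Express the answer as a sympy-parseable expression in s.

reversing the common scale on t: sqrt(6)*t**(5/2)/2 on [0, 1/3); t**2*exp(-3*t/2) on [1/3, 2/3); t**2*exp(-3*t/4) on [2/3, 1)
strip the shared t-power: sqrt(6)*sqrt(t)/2 on [0, 1/3); exp(-3*t/2) on [1/3, 2/3); exp(-3*t/4) on [2/3, 1)
reversing the common scale on t: sqrt(t) on [0, 1/2); exp(-t) on [1/2, 1); exp(-t/2) on [1, 3/2)
decompose at 2/9, 4/9; ℳ[f](s) sums the 3 pieces' integrals
piece [0, 2/9): integrate 27*t**(5/2)/8 against the kernel
the [2/9, 4/9) slice contributes ∫ 9*t**2*exp(-9*t/4)/4·t^(s-1) dt
between 4/9 and 2/3 the integrand is 9*t**2*exp(-9*t/8)/4·t^(s-1)

2**s*(16*2**(2*s)*(2*s + 5)*uppergamma(s + 2, 1/2) - 16*2**(2*s)*(2*s + 5)*uppergamma(s + 2, 3/4) + 4*2**s*(2*s + 5)*uppergamma(s + 2, 1/2) - 4*2**s*(2*s + 5)*uppergamma(s + 2, 1) + sqrt(2))/(9*3**(2*s)*(2*s + 5))
  Re(s) > -5/2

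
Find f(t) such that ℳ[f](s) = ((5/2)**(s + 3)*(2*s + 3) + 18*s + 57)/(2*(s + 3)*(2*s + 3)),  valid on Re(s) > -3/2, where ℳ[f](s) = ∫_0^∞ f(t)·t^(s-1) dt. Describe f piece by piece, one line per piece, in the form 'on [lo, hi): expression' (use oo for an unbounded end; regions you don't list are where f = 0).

breakpoints 1: one integral from each of the 2 segments
segment [0, 1) carries 5*t**(3/2); integrate it
piece [1, 5/2): integrate t**3/2 against the kernel

on [0, 1): 5*t**(3/2)
on [1, 5/2): t**3/2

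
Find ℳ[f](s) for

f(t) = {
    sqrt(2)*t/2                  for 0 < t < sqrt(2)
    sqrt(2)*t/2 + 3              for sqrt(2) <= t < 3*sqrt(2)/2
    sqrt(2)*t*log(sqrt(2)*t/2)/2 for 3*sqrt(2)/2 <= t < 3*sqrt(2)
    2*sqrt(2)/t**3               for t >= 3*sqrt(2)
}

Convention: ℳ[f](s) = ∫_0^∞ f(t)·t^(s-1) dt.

reversing the power substitution: sqrt(2)*sqrt(t)/2 on [0, 2); sqrt(2)*sqrt(t)/2 + 3 on [2, 9/2); sqrt(2)*sqrt(t)*log(sqrt(2)*sqrt(t)/2)/2 on [9/2, 18); …
peel off the common scale on t: sqrt(t) on [0, 1); sqrt(t) + 3 on [1, 9/4); sqrt(t)*log(sqrt(t)) on [9/4, 9); …
undo the power substitution: t on [0, 1); t + 3 on [1, 3/2); t*log(t) on [3/2, 3); …
summing 4 kernel integrals split by sqrt(2), 3*sqrt(2)/2, 3*sqrt(2) yields ℳ[f](s)
on [0, sqrt(2)) integrate f = sqrt(2)*t/2 against the kernel
on [sqrt(2), 3*sqrt(2)/2) integrate f = (sqrt(2)*t/2 + 3) against the kernel
between 3*sqrt(2)/2 and 3*sqrt(2) the integrand is sqrt(2)*t*log(sqrt(2)*t/2)/2·t^(s-1)
over [3*sqrt(2), ∞), the kernel integral of 2*sqrt(2)/t**3 enters the sum

(-162*2**s*s*(s - 3)*(s**2 + 2*s + 1) - 162*2**s*(s - 3)*(s**2 + 2*s + 1) - 81*3**s*s**2*(s - 3)*(s + 1)*log(3) + 81*3**s*s**2*(s - 3)*(s + 1)*log(2) - 81*3**s*s*(s - 3)*(s + 1)*log(3) + 81*3**s*s*(s - 3)*(s + 1)*log(2) + 81*3**s*s*(s - 3)*(s + 1) + 243*3**s*s*(s - 3)*(s**2 + 2*s + 1) + 162*3**s*(s - 3)*(s**2 + 2*s + 1) + 162*6**s*s**2*(s - 3)*(s + 1)*log(3) - 162*6**s*s*(s - 3)*(s + 1) + 162*6**s*s*(s - 3)*(s + 1)*log(3) - 2*6**s*s*(s + 1)*(s**2 + 2*s + 1))/(54*2**(s/2)*s*(s - 3)*(s + 1)*(s**2 + 2*s + 1))
  -1 < Re(s) < 3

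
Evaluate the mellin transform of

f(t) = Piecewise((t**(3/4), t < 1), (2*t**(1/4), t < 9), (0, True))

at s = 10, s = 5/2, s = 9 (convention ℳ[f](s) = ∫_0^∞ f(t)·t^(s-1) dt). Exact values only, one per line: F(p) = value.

remove the power substitution first: t**(3/2) on [0, 1); 2*sqrt(t) on [1, 3)
slice at 1, transform all 2 pieces, and sum them
for t in [0, 1): the term is ∫ t**(3/4)·t^(s-1)
[1, 9) adds the kernel integral of 2*t**(1/4)

F(10) = -180/1763 + 27894275208*sqrt(3)/41
F(5/2) = -60/143 + 1944*sqrt(3)/11
F(9) = -164/1443 + 3099363912*sqrt(3)/37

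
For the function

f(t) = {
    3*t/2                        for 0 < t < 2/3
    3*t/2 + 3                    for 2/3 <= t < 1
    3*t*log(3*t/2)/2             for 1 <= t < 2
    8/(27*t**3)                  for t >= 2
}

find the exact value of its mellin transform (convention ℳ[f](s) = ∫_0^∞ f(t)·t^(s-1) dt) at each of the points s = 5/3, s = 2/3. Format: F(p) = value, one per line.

F(5/3) = -227*2**(2/3)/288 - 2*2**(2/3)*3**(1/3)/5 - 9*log(3)/16 + 9*log(2)/16 + 1647/640 + 9*2**(2/3)*log(3)/4
F(2/3) = -3*2**(2/3)*3**(1/3)/2 - 1676*2**(2/3)/1575 - 9*log(3)/10 + 9*log(2)/10 + 9*2**(2/3)*log(3)/5 + 297/50

peel off the common scale on t: t on [0, 1); t + 3 on [1, 3/2); t*log(t) on [3/2, 3); …
the 4 pieces separated at 2/3, 1, 2 each add one integral
∫ over [0, 2/3) of 3*t/2·t^(s-1) joins the sum
on [2/3, 1) integrate f = (3*t/2 + 3) against the kernel
[1, 2) adds the kernel integral of 3*t*log(3*t/2)/2
[2, ∞) adds the kernel integral of 8/(27*t**3)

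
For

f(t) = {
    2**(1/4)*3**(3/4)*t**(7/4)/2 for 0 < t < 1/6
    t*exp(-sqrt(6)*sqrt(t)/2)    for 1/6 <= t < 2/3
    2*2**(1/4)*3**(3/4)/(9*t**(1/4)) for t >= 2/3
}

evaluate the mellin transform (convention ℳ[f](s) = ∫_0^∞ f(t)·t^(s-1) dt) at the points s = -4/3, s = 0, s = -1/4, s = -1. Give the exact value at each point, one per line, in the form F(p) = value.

F(-4/3) = -12**(1/3)*uppergamma(-2/3, 1) + 6*12**(1/3)/19 + 12**(1/3)*uppergamma(-2/3, 1/2) + 3*2**(5/6)*3**(1/3)/5
F(0) = -8*exp(-1)/3 + sqrt(2)/42 + 2*exp(-1/2) + 8/3
F(-1/4) = 2**(3/4)*3**(1/4)*(-12*(E*sqrt(pi)*erfc(1) + 2)*exp(1/2) + 12*E*(sqrt(pi)*exp(1/2)*erfc(sqrt(2)/2) + sqrt(2)) + 25*exp(3/2))*exp(-3/2)/36
F(-1) = 2*Ei(-1) + sqrt(2)/3 + 4/5 - 2*Ei(-1/2)

peel off the shared t-power: 2**(1/4)*3**(3/4)*t**(3/4)/2 on [0, 1/6); exp(-sqrt(6)*sqrt(t)/2) on [1/6, 2/3); 2*2**(1/4)*3**(3/4)/(9*t**(5/4)) on [2/3, ∞)
reversing the common scale on t: t**(3/4) on [0, 1/4); exp(-sqrt(t)) on [1/4, 1); t**(-5/4) on [1, ∞)
remove the power substitution first: t**(3/2) on [0, 1/2); exp(-t) on [1/2, 1); t**(-5/2) on [1, ∞)
split f at 1/6, 2/3: ℳ[f](s) collects 3 kernel integrals
piece [0, 1/6): integrate 2**(1/4)*3**(3/4)*t**(7/4)/2 against the kernel
segment 1/6 to 2/3 holds t*exp(-sqrt(6)*sqrt(t)/2); add its integral
for t in [2/3, ∞): the term is ∫ 2*2**(1/4)*3**(3/4)/(9*t**(1/4))·t^(s-1)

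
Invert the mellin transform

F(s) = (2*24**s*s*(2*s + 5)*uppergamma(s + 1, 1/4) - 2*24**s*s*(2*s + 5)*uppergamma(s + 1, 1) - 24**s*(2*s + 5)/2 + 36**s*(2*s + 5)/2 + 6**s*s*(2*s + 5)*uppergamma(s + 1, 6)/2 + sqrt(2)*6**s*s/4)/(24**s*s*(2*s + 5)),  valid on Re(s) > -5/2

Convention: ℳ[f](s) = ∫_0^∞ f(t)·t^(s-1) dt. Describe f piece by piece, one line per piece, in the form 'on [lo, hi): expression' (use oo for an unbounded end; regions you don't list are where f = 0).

on [0, 1/4): 4*sqrt(2)*t**(5/2)
on [1/4, 1): 2*t*exp(-t)
on [1, 3/2): 1/2
on [3/2, oo): 2*t*exp(-4*t)

invert the common scale on t to get t**(5/2) on [0, 1/2); t*exp(-t/2) on [1/2, 2); 1/2 on [2, 3); …
remove the shared t-power first: t**(3/2) on [0, 1/2); exp(-t/2) on [1/2, 2); 1/(2*t) on [2, 3); …
integrate the 4 segments split at 1/4, 1, 3/2, then add the results
segment 0 to 1/4 holds 4*sqrt(2)*t**(5/2); add its integral
between 1/4 and 1 the integrand is 2*t*exp(-t)·t^(s-1)
on [1, 3/2) integrate f = 1/2 against the kernel
on [3/2, ∞) integrate f = 2*t*exp(-4*t) against the kernel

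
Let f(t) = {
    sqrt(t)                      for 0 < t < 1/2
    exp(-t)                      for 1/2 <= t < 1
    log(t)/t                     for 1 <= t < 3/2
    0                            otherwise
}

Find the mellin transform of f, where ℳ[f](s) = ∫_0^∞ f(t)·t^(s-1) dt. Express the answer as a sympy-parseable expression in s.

decompose at 1/2, 1; ℳ[f](s) sums the 3 pieces' integrals
on [0, 1/2) integrate f = sqrt(t) against the kernel
∫ over [1/2, 1) of exp(-t)·t^(s-1) joins the sum
for t in [1, 3/2): the term is ∫ log(t)/t·t^(s-1)

(3*2**s*(2*s + 1)*(s**2 - 2*s + 1)*uppergamma(s, 1/2) - 3*2**s*(2*s + 1)*(s**2 - 2*s + 1)*uppergamma(s, 1) + 3*2**s*(2*s + 1) + 3**s*s*(2*s + 1)*(-2*log(2) + 2*log(3)) - 2*3**s*(2*s + 1) + 3**s*(2*s + 1)*(-2*log(3) + 2*log(2)) + 3*sqrt(2)*(s**2 - 2*s + 1))/(3*2**s*(2*s + 1)*(s**2 - 2*s + 1))
  Re(s) > -1/2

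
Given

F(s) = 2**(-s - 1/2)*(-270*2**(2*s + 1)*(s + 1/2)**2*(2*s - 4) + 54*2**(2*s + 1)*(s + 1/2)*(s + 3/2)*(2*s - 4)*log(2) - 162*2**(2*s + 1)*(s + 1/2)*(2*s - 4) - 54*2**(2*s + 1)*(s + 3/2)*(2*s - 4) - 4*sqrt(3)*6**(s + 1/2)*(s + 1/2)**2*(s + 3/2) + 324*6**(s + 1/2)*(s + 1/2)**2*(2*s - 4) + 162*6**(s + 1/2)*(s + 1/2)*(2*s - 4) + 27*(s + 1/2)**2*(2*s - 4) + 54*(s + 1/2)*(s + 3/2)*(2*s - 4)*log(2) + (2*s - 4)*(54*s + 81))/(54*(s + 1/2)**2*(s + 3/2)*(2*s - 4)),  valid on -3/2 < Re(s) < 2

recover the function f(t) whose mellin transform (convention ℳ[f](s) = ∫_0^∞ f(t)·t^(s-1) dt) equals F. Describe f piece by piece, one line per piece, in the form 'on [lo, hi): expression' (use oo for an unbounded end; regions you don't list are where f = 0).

on [0, 1/2): t**(3/2)
on [1/2, 2): sqrt(t)*log(t)
on [2, 3): sqrt(t)*(t + 3)
on [3, oo): t**(-2)

the shared t-power comes off first: t on [0, 1/2); log(t) on [1/2, 2); t + 3 on [2, 3); …
integrate the 4 segments split at 1/2, 2, 3, then add the results
[0, 1/2) adds the kernel integral of t**(3/2)
[1/2, 2) adds the kernel integral of sqrt(t)*log(t)
on [2, 3) integrate f = sqrt(t)*(t + 3) against the kernel
on [3, ∞): add ∫ t**(-2)·t^(s-1) dt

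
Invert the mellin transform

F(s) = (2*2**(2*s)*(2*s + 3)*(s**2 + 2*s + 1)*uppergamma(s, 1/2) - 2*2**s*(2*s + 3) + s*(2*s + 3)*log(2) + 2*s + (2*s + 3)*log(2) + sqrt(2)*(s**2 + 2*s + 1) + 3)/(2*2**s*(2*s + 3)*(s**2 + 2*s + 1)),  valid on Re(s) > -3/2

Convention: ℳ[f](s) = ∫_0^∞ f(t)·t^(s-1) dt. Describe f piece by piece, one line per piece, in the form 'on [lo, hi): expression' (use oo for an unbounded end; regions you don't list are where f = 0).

on [0, 1/2): t**(3/2)
on [1/2, 1): t*log(t)
on [1, oo): exp(-t/2)

treat the 3 regions marked off by 1/2, 1 separately and sum
the [0, 1/2) slice contributes ∫ t**(3/2)·t^(s-1) dt
[1/2, 1) adds the kernel integral of t*log(t)
segment 1 to ∞ holds exp(-t/2); add its integral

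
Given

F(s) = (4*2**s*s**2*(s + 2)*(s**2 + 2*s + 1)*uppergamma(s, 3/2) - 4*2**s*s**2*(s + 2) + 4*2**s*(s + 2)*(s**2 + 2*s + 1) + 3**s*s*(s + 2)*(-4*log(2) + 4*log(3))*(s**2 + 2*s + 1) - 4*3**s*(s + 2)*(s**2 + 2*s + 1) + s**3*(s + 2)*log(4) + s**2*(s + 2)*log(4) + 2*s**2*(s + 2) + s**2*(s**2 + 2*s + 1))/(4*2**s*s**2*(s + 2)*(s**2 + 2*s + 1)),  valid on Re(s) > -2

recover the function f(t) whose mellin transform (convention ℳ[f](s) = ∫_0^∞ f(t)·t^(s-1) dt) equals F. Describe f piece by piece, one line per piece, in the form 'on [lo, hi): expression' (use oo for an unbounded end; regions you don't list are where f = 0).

slice at 1/2, 1, 3/2, transform all 4 pieces, and sum them
segment [0, 1/2) carries t**2; integrate it
∫ t*log(t)·t^(s-1) over [1/2, 1)
between 1 and 3/2 the integrand is log(t)·t^(s-1)
piece [3/2, ∞): integrate exp(-t) against the kernel

on [0, 1/2): t**2
on [1/2, 1): t*log(t)
on [1, 3/2): log(t)
on [3/2, oo): exp(-t)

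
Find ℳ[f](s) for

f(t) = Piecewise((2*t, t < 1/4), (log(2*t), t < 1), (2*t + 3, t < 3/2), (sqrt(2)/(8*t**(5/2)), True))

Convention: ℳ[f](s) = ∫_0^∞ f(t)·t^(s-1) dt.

reversing the common scale on t: t on [0, 1/2); log(t) on [1/2, 2); t + 3 on [2, 3); …
treat the 4 regions marked off by 1/4, 1, 3/2 separately and sum
∫ 2*t·t^(s-1) over [0, 1/4)
over [1/4, 1), the kernel integral of log(2*t) enters the sum
segment 1 to 3/2 holds (2*t + 3); add its integral
between 3/2 and ∞ the integrand is sqrt(2)/(8*t**(5/2))·t^(s-1)

(-270*2**(2*s)*s**2*(2*s - 5) + 54*2**(2*s)*s*(s + 1)*(2*s - 5)*log(2) - 162*2**(2*s)*s*(2*s - 5) - 54*2**(2*s)*(s + 1)*(2*s - 5) - 4*sqrt(3)*6**s*s**2*(s + 1) + 324*6**s*s**2*(2*s - 5) + 162*6**s*s*(2*s - 5) + 27*s**2*(2*s - 5) + 54*s*(s + 1)*(2*s - 5)*log(2) + (2*s - 5)*(54*s + 54))/(54*2**(2*s)*s**2*(s + 1)*(2*s - 5))
  -1 < Re(s) < 5/2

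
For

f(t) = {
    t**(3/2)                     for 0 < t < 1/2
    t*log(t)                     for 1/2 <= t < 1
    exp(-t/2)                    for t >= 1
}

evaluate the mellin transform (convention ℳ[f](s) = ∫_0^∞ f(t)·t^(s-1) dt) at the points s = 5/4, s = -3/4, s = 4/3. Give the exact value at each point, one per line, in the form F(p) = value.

cuts at 1/2, 1: linearity sums the 3 kernel integrals
∫ over [0, 1/2) of t**(3/2)·t^(s-1) joins the sum
piece [1/2, 1): integrate t*log(t) against the kernel
segment 1 to ∞ holds exp(-t/2); add its integral

F(5/4) = 2**(3/4)*(-352*2**(1/4) + 88 + 81*sqrt(2) + 198*log(2) + 3564*sqrt(2)*uppergamma(5/4, 1/2))/3564
F(-3/4) = 2**(3/4)*(-96*2**(1/4) + 3*sqrt(2)*uppergamma(-3/4, 1/2) + 4*sqrt(2) + 24*log(2) + 96)/12
F(4/3) = 2**(2/3)*(-612*2**(1/3) + 153 + 147*sqrt(2) + 357*log(2) + 6664*2**(2/3)*uppergamma(4/3, 1/2))/6664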